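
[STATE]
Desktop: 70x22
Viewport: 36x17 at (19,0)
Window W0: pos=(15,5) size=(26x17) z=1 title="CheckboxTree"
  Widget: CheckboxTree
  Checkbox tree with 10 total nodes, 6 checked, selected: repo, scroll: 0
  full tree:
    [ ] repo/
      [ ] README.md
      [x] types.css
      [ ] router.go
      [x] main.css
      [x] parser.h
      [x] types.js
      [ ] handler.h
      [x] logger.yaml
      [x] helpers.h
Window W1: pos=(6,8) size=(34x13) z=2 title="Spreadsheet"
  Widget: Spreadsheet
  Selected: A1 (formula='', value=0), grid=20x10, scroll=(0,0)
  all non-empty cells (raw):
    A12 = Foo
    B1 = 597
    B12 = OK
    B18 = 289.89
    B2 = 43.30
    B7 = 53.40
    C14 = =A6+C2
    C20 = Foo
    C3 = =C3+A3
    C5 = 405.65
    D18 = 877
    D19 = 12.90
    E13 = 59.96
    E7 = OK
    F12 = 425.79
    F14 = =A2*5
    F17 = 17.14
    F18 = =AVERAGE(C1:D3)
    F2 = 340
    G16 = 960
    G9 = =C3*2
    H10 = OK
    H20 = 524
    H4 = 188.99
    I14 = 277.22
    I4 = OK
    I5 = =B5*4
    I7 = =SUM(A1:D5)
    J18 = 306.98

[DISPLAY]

                                    
                                    
                                    
                                    
                                    
━━━━━━━━━━━━━━━━━━━━━┓              
eckboxTree           ┃              
─────────────────────┨              
━━━━━━━━━━━━━━━━━━━━┓┃              
                    ┃┃              
────────────────────┨┃              
                    ┃┃              
   B       C       D┃┃              
--------------------┃┃              
     597       0    ┃┃              
   43.30       0    ┃┃              
       0#CIRC!      ┃┃              


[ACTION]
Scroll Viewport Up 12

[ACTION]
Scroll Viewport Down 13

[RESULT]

━━━━━━━━━━━━━━━━━━━━━┓              
eckboxTree           ┃              
─────────────────────┨              
━━━━━━━━━━━━━━━━━━━━┓┃              
                    ┃┃              
────────────────────┨┃              
                    ┃┃              
   B       C       D┃┃              
--------------------┃┃              
     597       0    ┃┃              
   43.30       0    ┃┃              
       0#CIRC!      ┃┃              
       0       0    ┃┃              
       0  405.65    ┃┃              
       0       0    ┃┃              
━━━━━━━━━━━━━━━━━━━━┛┃              
━━━━━━━━━━━━━━━━━━━━━┛              


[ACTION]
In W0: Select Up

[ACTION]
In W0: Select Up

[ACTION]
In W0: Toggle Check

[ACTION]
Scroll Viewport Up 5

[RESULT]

                                    
                                    
                                    
                                    
                                    
━━━━━━━━━━━━━━━━━━━━━┓              
eckboxTree           ┃              
─────────────────────┨              
━━━━━━━━━━━━━━━━━━━━┓┃              
                    ┃┃              
────────────────────┨┃              
                    ┃┃              
   B       C       D┃┃              
--------------------┃┃              
     597       0    ┃┃              
   43.30       0    ┃┃              
       0#CIRC!      ┃┃              


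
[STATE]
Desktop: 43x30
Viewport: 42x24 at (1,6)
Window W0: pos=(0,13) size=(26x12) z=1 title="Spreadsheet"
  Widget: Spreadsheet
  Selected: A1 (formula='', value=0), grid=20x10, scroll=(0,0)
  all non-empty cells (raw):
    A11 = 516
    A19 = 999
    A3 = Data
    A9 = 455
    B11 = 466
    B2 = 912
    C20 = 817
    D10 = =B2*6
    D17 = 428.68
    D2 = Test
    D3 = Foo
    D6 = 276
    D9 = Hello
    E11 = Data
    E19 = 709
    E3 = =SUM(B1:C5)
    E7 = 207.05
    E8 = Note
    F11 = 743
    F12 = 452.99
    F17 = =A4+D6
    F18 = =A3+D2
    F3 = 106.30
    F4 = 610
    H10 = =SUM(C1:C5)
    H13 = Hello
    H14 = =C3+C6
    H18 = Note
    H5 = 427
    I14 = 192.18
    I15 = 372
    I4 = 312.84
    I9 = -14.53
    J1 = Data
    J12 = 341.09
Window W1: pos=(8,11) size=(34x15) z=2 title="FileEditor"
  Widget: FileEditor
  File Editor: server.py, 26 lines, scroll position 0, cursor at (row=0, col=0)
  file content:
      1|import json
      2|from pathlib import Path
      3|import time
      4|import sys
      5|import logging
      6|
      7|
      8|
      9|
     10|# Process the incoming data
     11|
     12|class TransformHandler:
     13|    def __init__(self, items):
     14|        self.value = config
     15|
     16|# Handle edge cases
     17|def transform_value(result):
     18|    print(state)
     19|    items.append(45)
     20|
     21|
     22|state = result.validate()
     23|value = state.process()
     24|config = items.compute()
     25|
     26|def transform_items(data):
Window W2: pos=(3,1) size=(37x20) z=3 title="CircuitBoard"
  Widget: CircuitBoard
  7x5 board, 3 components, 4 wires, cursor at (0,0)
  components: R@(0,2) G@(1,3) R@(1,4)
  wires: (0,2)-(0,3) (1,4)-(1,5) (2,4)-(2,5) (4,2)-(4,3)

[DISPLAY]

  ┃                                   ┃   
  ┃1               G   R ─ ·          ┃   
  ┃                                   ┃   
  ┃2                   · ─ ·          ┃   
  ┃                                   ┃   
  ┃3                                  ┃━┓ 
  ┃                                   ┃ ┃ 
━━┃4           · ─ ·                  ┃─┨ 
 S┃Cursor: (0,0)                      ┃▲┃ 
──┃                                   ┃█┃ 
A1┃                                   ┃░┃ 
  ┃                                   ┃░┃ 
--┃                                   ┃░┃ 
  ┃                                   ┃░┃ 
  ┗━━━━━━━━━━━━━━━━━━━━━━━━━━━━━━━━━━━┛░┃ 
  3 Dat┃                               ░┃ 
  4    ┃                               ░┃ 
  5    ┃# Process the incoming data    ░┃ 
━━━━━━━┃                               ▼┃ 
       ┗━━━━━━━━━━━━━━━━━━━━━━━━━━━━━━━━┛ 
                                          
                                          
                                          
                                          


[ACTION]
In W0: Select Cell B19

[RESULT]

  ┃                                   ┃   
  ┃1               G   R ─ ·          ┃   
  ┃                                   ┃   
  ┃2                   · ─ ·          ┃   
  ┃                                   ┃   
  ┃3                                  ┃━┓ 
  ┃                                   ┃ ┃ 
━━┃4           · ─ ·                  ┃─┨ 
 S┃Cursor: (0,0)                      ┃▲┃ 
──┃                                   ┃█┃ 
B1┃                                   ┃░┃ 
  ┃                                   ┃░┃ 
--┃                                   ┃░┃ 
  ┃                                   ┃░┃ 
  ┗━━━━━━━━━━━━━━━━━━━━━━━━━━━━━━━━━━━┛░┃ 
  3 Dat┃                               ░┃ 
  4    ┃                               ░┃ 
  5    ┃# Process the incoming data    ░┃ 
━━━━━━━┃                               ▼┃ 
       ┗━━━━━━━━━━━━━━━━━━━━━━━━━━━━━━━━┛ 
                                          
                                          
                                          
                                          


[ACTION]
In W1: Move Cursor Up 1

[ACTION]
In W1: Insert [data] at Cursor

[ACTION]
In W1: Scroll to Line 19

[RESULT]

  ┃                                   ┃   
  ┃1               G   R ─ ·          ┃   
  ┃                                   ┃   
  ┃2                   · ─ ·          ┃   
  ┃                                   ┃   
  ┃3                                  ┃━┓ 
  ┃                                   ┃ ┃ 
━━┃4           · ─ ·                  ┃─┨ 
 S┃Cursor: (0,0)                      ┃▲┃ 
──┃                                   ┃░┃ 
B1┃                                   ┃░┃ 
  ┃                                   ┃░┃ 
--┃                                   ┃░┃ 
  ┃                                   ┃░┃ 
  ┗━━━━━━━━━━━━━━━━━━━━━━━━━━━━━━━━━━━┛░┃ 
  3 Dat┃value = state.process()        ░┃ 
  4    ┃config = items.compute()       ░┃ 
  5    ┃                               █┃ 
━━━━━━━┃def transform_items(data):     ▼┃ 
       ┗━━━━━━━━━━━━━━━━━━━━━━━━━━━━━━━━┛ 
                                          
                                          
                                          
                                          


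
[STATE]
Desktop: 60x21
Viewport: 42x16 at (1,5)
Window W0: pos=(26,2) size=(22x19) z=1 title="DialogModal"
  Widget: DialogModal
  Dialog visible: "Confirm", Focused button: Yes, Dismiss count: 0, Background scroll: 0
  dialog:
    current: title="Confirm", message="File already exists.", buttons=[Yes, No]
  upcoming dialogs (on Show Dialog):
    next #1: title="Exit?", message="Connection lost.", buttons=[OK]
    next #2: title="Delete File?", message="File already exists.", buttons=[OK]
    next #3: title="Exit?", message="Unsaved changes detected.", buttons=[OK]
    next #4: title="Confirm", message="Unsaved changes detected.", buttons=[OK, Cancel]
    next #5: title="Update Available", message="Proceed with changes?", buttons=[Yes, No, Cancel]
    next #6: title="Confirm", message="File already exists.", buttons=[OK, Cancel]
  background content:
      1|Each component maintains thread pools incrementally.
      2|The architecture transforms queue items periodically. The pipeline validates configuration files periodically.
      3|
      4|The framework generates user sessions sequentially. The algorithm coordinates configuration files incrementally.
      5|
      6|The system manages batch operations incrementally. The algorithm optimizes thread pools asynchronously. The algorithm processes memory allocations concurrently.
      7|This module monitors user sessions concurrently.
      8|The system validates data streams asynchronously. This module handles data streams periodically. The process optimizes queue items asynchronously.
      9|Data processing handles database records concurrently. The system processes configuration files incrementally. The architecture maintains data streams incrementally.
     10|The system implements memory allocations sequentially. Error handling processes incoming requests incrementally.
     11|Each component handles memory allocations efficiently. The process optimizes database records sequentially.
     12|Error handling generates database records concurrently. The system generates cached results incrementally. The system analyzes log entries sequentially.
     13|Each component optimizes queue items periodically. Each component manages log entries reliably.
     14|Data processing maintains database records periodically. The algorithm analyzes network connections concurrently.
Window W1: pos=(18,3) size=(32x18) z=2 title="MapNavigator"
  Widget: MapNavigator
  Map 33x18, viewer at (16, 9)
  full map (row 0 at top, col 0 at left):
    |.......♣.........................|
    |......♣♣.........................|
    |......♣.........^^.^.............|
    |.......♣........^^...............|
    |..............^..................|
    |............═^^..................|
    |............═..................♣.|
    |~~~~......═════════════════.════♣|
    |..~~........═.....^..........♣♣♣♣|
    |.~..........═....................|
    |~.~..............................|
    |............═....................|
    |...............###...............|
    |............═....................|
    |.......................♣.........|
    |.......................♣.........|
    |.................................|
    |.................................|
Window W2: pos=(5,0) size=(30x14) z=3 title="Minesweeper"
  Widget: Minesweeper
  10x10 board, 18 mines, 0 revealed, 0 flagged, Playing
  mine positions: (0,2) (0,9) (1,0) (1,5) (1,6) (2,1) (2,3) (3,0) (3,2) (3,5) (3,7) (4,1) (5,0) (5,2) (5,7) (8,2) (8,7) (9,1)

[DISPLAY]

    ┃■■■■■■■■■■                  ┃────────
    ┃■■■■■■■■■■                  ┃^.^.....
    ┃■■■■■■■■■■                  ┃^.......
    ┃■■■■■■■■■■                  ┃........
    ┃■■■■■■■■■■                  ┃........
    ┃■■■■■■■■■■                  ┃........
    ┃■■■■■■■■■■                  ┃════════
    ┃■■■■■■■■■■                  ┃.^......
    ┗━━━━━━━━━━━━━━━━━━━━━━━━━━━━┛........
                 ┃.~......................
                 ┃...........═............
                 ┃..............###.......
                 ┃...........═............
                 ┃......................♣.
                 ┃......................♣.
                 ┗━━━━━━━━━━━━━━━━━━━━━━━━


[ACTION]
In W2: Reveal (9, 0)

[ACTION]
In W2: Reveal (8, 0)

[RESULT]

    ┃■■■■■■■■■■                  ┃────────
    ┃■■■■■■■■■■                  ┃^.^.....
    ┃■■■■■■■■■■                  ┃^.......
    ┃■■■■■■■■■■                  ┃........
    ┃■■■■■■■■■■                  ┃........
    ┃■■■■■■■■■■                  ┃........
    ┃1■■■■■■■■■                  ┃════════
    ┃1■■■■■■■■■                  ┃.^......
    ┗━━━━━━━━━━━━━━━━━━━━━━━━━━━━┛........
                 ┃.~......................
                 ┃...........═............
                 ┃..............###.......
                 ┃...........═............
                 ┃......................♣.
                 ┃......................♣.
                 ┗━━━━━━━━━━━━━━━━━━━━━━━━


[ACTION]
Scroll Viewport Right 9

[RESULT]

■■■■■■                  ┃──────────────┨  
■■■■■■                  ┃^.^...........┃  
■■■■■■                  ┃^.............┃  
■■■■■■                  ┃..............┃  
■■■■■■                  ┃..............┃  
■■■■■■                  ┃..............┃  
■■■■■■                  ┃══════════.═══┃  
■■■■■■                  ┃.^..........♣♣┃  
━━━━━━━━━━━━━━━━━━━━━━━━┛..............┃  
        ┃.~............................┃  
        ┃...........═..................┃  
        ┃..............###.............┃  
        ┃...........═..................┃  
        ┃......................♣.......┃  
        ┃......................♣.......┃  
        ┗━━━━━━━━━━━━━━━━━━━━━━━━━━━━━━┛  


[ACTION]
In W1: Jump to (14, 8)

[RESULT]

■■■■■■                  ┃──────────────┨  
■■■■■■                  ┃..............┃  
■■■■■■                  ┃.^^.^.........┃  
■■■■■■                  ┃.^^...........┃  
■■■■■■                  ┃..............┃  
■■■■■■                  ┃..............┃  
■■■■■■                  ┃..............┃  
■■■■■■                  ┃════════════.═┃  
━━━━━━━━━━━━━━━━━━━━━━━━┛...^..........┃  
        ┃ .~..........═................┃  
        ┃ ~.~..........................┃  
        ┃ ............═................┃  
        ┃ ...............###...........┃  
        ┃ ............═................┃  
        ┃ .......................♣.....┃  
        ┗━━━━━━━━━━━━━━━━━━━━━━━━━━━━━━┛  


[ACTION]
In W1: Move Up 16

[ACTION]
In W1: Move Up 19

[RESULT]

■■■■■■                  ┃──────────────┨  
■■■■■■                  ┃              ┃  
■■■■■■                  ┃              ┃  
■■■■■■                  ┃              ┃  
■■■■■■                  ┃              ┃  
■■■■■■                  ┃              ┃  
■■■■■■                  ┃              ┃  
■■■■■■                  ┃              ┃  
━━━━━━━━━━━━━━━━━━━━━━━━┛..............┃  
        ┃ ......♣♣.....................┃  
        ┃ ......♣.........^^.^.........┃  
        ┃ .......♣........^^...........┃  
        ┃ ..............^..............┃  
        ┃ ............═^^..............┃  
        ┃ ............═................┃  
        ┗━━━━━━━━━━━━━━━━━━━━━━━━━━━━━━┛  


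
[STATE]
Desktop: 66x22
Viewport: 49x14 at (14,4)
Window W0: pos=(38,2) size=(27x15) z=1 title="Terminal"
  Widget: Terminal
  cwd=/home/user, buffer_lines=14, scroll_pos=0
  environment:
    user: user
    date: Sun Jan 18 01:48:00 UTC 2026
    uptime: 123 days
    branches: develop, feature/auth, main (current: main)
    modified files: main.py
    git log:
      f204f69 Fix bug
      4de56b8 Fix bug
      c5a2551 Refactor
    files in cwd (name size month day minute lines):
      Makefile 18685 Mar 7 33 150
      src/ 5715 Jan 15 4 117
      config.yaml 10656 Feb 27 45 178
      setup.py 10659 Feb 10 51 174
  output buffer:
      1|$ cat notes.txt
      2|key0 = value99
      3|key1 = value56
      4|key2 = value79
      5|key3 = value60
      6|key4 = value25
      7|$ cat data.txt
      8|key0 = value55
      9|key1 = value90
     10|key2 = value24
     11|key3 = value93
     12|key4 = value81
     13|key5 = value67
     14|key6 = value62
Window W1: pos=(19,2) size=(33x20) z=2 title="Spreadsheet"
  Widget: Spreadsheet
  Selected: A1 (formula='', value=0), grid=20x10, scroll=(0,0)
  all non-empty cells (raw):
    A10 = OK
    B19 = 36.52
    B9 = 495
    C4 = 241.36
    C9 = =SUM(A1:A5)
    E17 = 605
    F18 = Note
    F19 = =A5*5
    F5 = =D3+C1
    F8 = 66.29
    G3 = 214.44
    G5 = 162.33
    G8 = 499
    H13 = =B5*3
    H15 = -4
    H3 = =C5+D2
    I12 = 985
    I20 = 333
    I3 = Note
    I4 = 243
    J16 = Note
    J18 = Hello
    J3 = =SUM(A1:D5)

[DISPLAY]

     ┠───────────────────────────────┨───────────
     ┃A1:                            ┃xt         
     ┃       A       B       C       ┃9          
     ┃-------------------------------┃6          
     ┃  1      [0]       0       0   ┃9          
     ┃  2        0       0       0   ┃0          
     ┃  3        0       0       0   ┃5          
     ┃  4        0       0  241.36   ┃t          
     ┃  5        0       0       0   ┃5          
     ┃  6        0       0       0   ┃0          
     ┃  7        0       0       0   ┃4          
     ┃  8        0       0       0   ┃3          
     ┃  9        0     495       0   ┃━━━━━━━━━━━
     ┃ 10 OK             0       0   ┃           


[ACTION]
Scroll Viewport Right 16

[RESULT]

  ┠───────────────────────────────┨────────────┨ 
  ┃A1:                            ┃xt          ┃ 
  ┃       A       B       C       ┃9           ┃ 
  ┃-------------------------------┃6           ┃ 
  ┃  1      [0]       0       0   ┃9           ┃ 
  ┃  2        0       0       0   ┃0           ┃ 
  ┃  3        0       0       0   ┃5           ┃ 
  ┃  4        0       0  241.36   ┃t           ┃ 
  ┃  5        0       0       0   ┃5           ┃ 
  ┃  6        0       0       0   ┃0           ┃ 
  ┃  7        0       0       0   ┃4           ┃ 
  ┃  8        0       0       0   ┃3           ┃ 
  ┃  9        0     495       0   ┃━━━━━━━━━━━━┛ 
  ┃ 10 OK             0       0   ┃              


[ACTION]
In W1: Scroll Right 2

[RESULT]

  ┠───────────────────────────────┨────────────┨ 
  ┃A1:                            ┃xt          ┃ 
  ┃       C       D       E       ┃9           ┃ 
  ┃-------------------------------┃6           ┃ 
  ┃  1        0       0       0   ┃9           ┃ 
  ┃  2        0       0       0   ┃0           ┃ 
  ┃  3        0       0       0   ┃5           ┃ 
  ┃  4   241.36       0       0   ┃t           ┃ 
  ┃  5        0       0       0   ┃5           ┃ 
  ┃  6        0       0       0   ┃0           ┃ 
  ┃  7        0       0       0   ┃4           ┃ 
  ┃  8        0       0       0   ┃3           ┃ 
  ┃  9        0       0       0   ┃━━━━━━━━━━━━┛ 
  ┃ 10        0       0       0   ┃              


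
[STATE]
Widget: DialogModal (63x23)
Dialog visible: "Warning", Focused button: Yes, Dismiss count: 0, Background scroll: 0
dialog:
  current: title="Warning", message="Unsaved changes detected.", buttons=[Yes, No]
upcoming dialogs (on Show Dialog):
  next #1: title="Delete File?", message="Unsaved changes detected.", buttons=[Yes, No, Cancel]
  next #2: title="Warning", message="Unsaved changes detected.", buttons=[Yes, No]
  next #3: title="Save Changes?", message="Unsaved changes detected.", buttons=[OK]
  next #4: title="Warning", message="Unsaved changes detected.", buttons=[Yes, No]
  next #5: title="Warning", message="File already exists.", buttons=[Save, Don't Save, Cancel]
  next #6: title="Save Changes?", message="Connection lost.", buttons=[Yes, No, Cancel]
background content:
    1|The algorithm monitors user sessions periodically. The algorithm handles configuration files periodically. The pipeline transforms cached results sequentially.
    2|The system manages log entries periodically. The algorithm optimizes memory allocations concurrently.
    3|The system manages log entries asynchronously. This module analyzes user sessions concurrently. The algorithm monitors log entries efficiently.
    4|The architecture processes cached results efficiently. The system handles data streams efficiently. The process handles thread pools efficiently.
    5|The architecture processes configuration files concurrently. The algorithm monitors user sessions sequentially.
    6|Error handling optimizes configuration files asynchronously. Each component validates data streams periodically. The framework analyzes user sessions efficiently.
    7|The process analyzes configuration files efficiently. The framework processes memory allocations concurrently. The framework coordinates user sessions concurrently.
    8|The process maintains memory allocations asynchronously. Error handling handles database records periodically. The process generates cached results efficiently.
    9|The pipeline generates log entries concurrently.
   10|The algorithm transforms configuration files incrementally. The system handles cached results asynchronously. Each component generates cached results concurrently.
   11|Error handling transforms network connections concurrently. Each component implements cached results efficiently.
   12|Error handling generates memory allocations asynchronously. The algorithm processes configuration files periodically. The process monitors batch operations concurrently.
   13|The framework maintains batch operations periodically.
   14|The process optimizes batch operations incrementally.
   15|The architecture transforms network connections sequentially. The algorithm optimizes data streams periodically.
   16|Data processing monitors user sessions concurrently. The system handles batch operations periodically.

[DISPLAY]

The algorithm monitors user sessions periodically. The algorith
The system manages log entries periodically. The algorithm opti
The system manages log entries asynchronously. This module anal
The architecture processes cached results efficiently. The syst
The architecture processes configuration files concurrently. Th
Error handling optimizes configuration files asynchronously. Ea
The process analyzes configuration files efficiently. The frame
The process maintains memory allocations asynchronously. Error 
The pipeline generates log entries concurrently.               
The algorithm tra┌───────────────────────────┐ncrementally. The
Error handling tr│          Warning          │concurrently. Eac
Error handling ge│ Unsaved changes detected. │ynchronously. The
The framework mai│         [Yes]  No         │dically.         
The process optim└───────────────────────────┘ntally.          
The architecture transforms network connections sequentially. T
Data processing monitors user sessions concurrently. The system
                                                               
                                                               
                                                               
                                                               
                                                               
                                                               
                                                               


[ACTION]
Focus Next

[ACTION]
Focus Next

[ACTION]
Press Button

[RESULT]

The algorithm monitors user sessions periodically. The algorith
The system manages log entries periodically. The algorithm opti
The system manages log entries asynchronously. This module anal
The architecture processes cached results efficiently. The syst
The architecture processes configuration files concurrently. Th
Error handling optimizes configuration files asynchronously. Ea
The process analyzes configuration files efficiently. The frame
The process maintains memory allocations asynchronously. Error 
The pipeline generates log entries concurrently.               
The algorithm transforms configuration files incrementally. The
Error handling transforms network connections concurrently. Eac
Error handling generates memory allocations asynchronously. The
The framework maintains batch operations periodically.         
The process optimizes batch operations incrementally.          
The architecture transforms network connections sequentially. T
Data processing monitors user sessions concurrently. The system
                                                               
                                                               
                                                               
                                                               
                                                               
                                                               
                                                               


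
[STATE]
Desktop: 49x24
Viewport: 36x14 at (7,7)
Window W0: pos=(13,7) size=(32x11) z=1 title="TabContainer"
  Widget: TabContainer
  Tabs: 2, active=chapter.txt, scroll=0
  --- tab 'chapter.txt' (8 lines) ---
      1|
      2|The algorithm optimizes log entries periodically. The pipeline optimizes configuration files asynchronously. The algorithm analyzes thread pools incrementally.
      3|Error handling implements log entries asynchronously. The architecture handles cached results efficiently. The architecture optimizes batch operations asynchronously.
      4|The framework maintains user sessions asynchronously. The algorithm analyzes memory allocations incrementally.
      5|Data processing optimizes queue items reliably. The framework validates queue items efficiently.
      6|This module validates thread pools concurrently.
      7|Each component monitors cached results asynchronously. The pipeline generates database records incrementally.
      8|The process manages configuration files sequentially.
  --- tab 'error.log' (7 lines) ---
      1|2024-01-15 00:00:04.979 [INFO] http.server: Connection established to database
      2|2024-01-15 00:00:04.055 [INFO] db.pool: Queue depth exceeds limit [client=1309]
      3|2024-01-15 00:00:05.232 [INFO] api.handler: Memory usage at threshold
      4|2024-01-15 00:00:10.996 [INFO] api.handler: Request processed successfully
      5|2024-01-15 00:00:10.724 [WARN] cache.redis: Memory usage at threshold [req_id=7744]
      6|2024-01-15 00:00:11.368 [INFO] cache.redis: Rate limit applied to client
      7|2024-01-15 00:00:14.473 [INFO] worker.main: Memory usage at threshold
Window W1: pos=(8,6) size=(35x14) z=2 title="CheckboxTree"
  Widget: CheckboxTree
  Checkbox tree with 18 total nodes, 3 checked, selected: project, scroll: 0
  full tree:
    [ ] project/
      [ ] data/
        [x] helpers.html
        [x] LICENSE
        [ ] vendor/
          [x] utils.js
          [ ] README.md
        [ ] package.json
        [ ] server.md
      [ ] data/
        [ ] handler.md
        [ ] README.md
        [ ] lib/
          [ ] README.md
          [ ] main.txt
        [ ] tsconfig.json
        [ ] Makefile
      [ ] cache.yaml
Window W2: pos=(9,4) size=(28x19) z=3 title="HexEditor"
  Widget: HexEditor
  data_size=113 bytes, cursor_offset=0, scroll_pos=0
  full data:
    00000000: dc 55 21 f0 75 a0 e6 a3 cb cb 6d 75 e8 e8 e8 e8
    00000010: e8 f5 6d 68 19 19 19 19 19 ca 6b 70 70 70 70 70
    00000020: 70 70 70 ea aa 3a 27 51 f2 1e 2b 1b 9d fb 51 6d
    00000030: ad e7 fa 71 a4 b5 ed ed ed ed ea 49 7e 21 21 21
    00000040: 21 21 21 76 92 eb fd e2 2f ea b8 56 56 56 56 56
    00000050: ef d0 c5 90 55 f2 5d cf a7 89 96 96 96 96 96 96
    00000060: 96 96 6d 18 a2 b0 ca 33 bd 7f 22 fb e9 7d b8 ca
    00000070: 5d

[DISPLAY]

 ┃┃00000000  DC 55 21 f0 75 a┃     ┃
 ┠┃00000010  e8 f5 6d 68 19 1┃─────┨
 ┃┃00000020  70 70 70 ea aa 3┃     ┃
 ┃┃00000030  ad e7 fa 71 a4 b┃     ┃
 ┃┃00000040  21 21 21 76 92 e┃     ┃
 ┃┃00000050  ef d0 c5 90 55 f┃     ┃
 ┃┃00000060  96 96 6d 18 a2 b┃     ┃
 ┃┃00000070  5d              ┃     ┃
 ┃┃                          ┃     ┃
 ┃┃                          ┃     ┃
 ┃┃                          ┃     ┃
 ┃┃                          ┃     ┃
 ┗┃                          ┃━━━━━┛
  ┃                          ┃      


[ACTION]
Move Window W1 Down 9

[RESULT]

  ┃00000000  DC 55 21 f0 75 a┃━━━━━━
  ┃00000010  e8 f5 6d 68 19 1┃      
  ┃00000020  70 70 70 ea aa 3┃──────
 ┏┃00000030  ad e7 fa 71 a4 b┃━━━━━┓
 ┃┃00000040  21 21 21 76 92 e┃     ┃
 ┠┃00000050  ef d0 c5 90 55 f┃─────┨
 ┃┃00000060  96 96 6d 18 a2 b┃     ┃
 ┃┃00000070  5d              ┃     ┃
 ┃┃                          ┃     ┃
 ┃┃                          ┃     ┃
 ┃┃                          ┃     ┃
 ┃┃                          ┃     ┃
 ┃┃                          ┃     ┃
 ┃┃                          ┃     ┃


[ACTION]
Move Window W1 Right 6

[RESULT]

  ┃00000000  DC 55 21 f0 75 a┃━━━━━━
  ┃00000010  e8 f5 6d 68 19 1┃      
  ┃00000020  70 70 70 ea aa 3┃──────
  ┃00000030  ad e7 fa 71 a4 b┃━━━━━━
  ┃00000040  21 21 21 76 92 e┃      
  ┃00000050  ef d0 c5 90 55 f┃──────
  ┃00000060  96 96 6d 18 a2 b┃      
  ┃00000070  5d              ┃      
  ┃                          ┃      
  ┃                          ┃      
  ┃                          ┃      
  ┃                          ┃      
  ┃                          ┃      
  ┃                          ┃      


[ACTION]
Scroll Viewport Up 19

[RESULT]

                                    
                                    
                                    
                                    
  ┏━━━━━━━━━━━━━━━━━━━━━━━━━━┓      
  ┃ HexEditor                ┃      
  ┠──────────────────────────┨      
  ┃00000000  DC 55 21 f0 75 a┃━━━━━━
  ┃00000010  e8 f5 6d 68 19 1┃      
  ┃00000020  70 70 70 ea aa 3┃──────
  ┃00000030  ad e7 fa 71 a4 b┃━━━━━━
  ┃00000040  21 21 21 76 92 e┃      
  ┃00000050  ef d0 c5 90 55 f┃──────
  ┃00000060  96 96 6d 18 a2 b┃      


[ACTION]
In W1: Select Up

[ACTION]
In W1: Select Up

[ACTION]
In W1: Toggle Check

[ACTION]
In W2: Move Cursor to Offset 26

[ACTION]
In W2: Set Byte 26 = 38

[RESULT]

                                    
                                    
                                    
                                    
  ┏━━━━━━━━━━━━━━━━━━━━━━━━━━┓      
  ┃ HexEditor                ┃      
  ┠──────────────────────────┨      
  ┃00000000  dc 55 21 f0 75 a┃━━━━━━
  ┃00000010  e8 f5 6d 68 19 1┃      
  ┃00000020  70 70 70 ea aa 3┃──────
  ┃00000030  ad e7 fa 71 a4 b┃━━━━━━
  ┃00000040  21 21 21 76 92 e┃      
  ┃00000050  ef d0 c5 90 55 f┃──────
  ┃00000060  96 96 6d 18 a2 b┃      


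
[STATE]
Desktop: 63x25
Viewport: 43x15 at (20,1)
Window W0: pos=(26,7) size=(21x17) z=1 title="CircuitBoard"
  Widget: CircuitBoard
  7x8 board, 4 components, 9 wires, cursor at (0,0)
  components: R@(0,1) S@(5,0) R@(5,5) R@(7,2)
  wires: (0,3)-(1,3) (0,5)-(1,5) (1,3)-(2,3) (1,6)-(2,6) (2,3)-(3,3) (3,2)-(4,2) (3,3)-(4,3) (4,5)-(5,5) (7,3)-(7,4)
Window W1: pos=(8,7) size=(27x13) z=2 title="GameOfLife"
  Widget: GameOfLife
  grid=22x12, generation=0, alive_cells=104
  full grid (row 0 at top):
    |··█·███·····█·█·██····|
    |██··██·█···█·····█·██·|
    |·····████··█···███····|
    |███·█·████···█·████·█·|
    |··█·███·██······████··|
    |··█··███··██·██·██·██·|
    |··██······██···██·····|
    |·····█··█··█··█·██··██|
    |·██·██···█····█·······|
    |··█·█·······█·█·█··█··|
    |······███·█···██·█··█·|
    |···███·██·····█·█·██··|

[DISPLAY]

                                           
                                           
                                           
                                           
                                           
                                           
━━━━━━━━━━━━━━┓━━━━━━━━━━━┓                
              ┃Board      ┃                
──────────────┨───────────┨                
              ┃ 3 4 5 6   ┃                
█···███····   ┃R       ·  ┃                
··█·████·█·   ┃        │  ┃                
·····████··   ┃        ·  ┃                
█·██·██·██·   ┃        │  ┃                
█···██·····   ┃        ·  ┃                


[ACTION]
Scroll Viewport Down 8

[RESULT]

──────────────┨───────────┨                
              ┃ 3 4 5 6   ┃                
█···███····   ┃R       ·  ┃                
··█·████·█·   ┃        │  ┃                
·····████··   ┃        ·  ┃                
█·██·██·██·   ┃        │  ┃                
█···██·····   ┃        ·  ┃                
█··█·██··██   ┃        │  ┃                
···█·······   ┃    ·   ·  ┃                
·█·█·█··█··   ┃    │   │  ┃                
━━━━━━━━━━━━━━┛    ·   ·  ┃                
      ┃                   ┃                
      ┃5   S              ┃                
      ┃                   ┃                
      ┗━━━━━━━━━━━━━━━━━━━┛                


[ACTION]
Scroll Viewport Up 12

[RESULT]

                                           
                                           
                                           
                                           
                                           
                                           
                                           
━━━━━━━━━━━━━━┓━━━━━━━━━━━┓                
              ┃Board      ┃                
──────────────┨───────────┨                
              ┃ 3 4 5 6   ┃                
█···███····   ┃R       ·  ┃                
··█·████·█·   ┃        │  ┃                
·····████··   ┃        ·  ┃                
█·██·██·██·   ┃        │  ┃                


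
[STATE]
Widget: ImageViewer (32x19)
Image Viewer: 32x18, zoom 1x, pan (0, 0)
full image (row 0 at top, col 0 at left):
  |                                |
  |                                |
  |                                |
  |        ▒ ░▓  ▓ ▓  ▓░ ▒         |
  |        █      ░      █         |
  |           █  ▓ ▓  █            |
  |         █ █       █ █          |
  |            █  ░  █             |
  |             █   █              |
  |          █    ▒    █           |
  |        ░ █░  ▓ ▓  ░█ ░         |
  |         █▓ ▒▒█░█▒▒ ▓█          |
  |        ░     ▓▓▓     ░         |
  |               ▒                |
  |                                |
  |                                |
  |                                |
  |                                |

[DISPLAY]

                                
                                
                                
        ▒ ░▓  ▓ ▓  ▓░ ▒         
        █      ░      █         
           █  ▓ ▓  █            
         █ █       █ █          
            █  ░  █             
             █   █              
          █    ▒    █           
        ░ █░  ▓ ▓  ░█ ░         
         █▓ ▒▒█░█▒▒ ▓█          
        ░     ▓▓▓     ░         
               ▒                
                                
                                
                                
                                
                                


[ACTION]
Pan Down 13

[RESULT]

               ▒                
                                
                                
                                
                                
                                
                                
                                
                                
                                
                                
                                
                                
                                
                                
                                
                                
                                
                                


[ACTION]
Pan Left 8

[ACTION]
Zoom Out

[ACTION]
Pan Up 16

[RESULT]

                                
                                
                                
        ▒ ░▓  ▓ ▓  ▓░ ▒         
        █      ░      █         
           █  ▓ ▓  █            
         █ █       █ █          
            █  ░  █             
             █   █              
          █    ▒    █           
        ░ █░  ▓ ▓  ░█ ░         
         █▓ ▒▒█░█▒▒ ▓█          
        ░     ▓▓▓     ░         
               ▒                
                                
                                
                                
                                
                                


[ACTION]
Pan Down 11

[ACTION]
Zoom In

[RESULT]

                      ██    ▓▓  
                  ██  ██        
                  ██  ██        
                        ██    ░░
                        ██    ░░
                          ██    
                          ██    
                    ██        ▒▒
                    ██        ▒▒
                ░░  ██░░    ▓▓  
                ░░  ██░░    ▓▓  
                  ██▓▓  ▒▒▒▒██░░
                  ██▓▓  ▒▒▒▒██░░
                ░░          ▓▓▓▓
                ░░          ▓▓▓▓
                              ▒▒
                              ▒▒
                                
                                
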